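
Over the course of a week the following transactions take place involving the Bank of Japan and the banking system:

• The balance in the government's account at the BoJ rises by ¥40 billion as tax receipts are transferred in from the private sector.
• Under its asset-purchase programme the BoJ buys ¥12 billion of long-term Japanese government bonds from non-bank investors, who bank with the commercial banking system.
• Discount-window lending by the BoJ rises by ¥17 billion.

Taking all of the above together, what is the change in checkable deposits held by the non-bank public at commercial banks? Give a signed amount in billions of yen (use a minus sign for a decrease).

-¥28 billion

Government account inflow ¥40 billion: non-bank counterparties' bank balances fall → −¥40B.
Asset purchase (from non-banks) ¥12 billion: non-bank counterparties' bank balances rise → +¥12B.
Discount-window loan ¥17 billion: the counterparty is a bank, so public deposits are unchanged → 0.
Net: −40 + 12 + 0 = -¥28 billion.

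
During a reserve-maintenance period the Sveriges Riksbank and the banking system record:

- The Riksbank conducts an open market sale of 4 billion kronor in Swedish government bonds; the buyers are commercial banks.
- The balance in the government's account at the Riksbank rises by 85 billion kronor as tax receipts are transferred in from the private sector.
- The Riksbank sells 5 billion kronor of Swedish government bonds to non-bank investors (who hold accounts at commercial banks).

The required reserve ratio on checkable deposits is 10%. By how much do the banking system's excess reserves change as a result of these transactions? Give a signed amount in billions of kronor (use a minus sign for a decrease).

OMO sale (to banks) 4 billion kronor: reserves −4B, deposits 0.
Government account inflow 85 billion kronor: reserves −85B, deposits −85B.
Asset sale (to non-banks) 5 billion kronor: reserves −5B, deposits −5B.
Totals: Δreserves = −94B, Δdeposits = −90B.
Δrequired reserves = 10% × −90B = −9B.
Δexcess reserves = Δreserves − Δrequired = −94B − (−9B) = -85 billion.

-85 billion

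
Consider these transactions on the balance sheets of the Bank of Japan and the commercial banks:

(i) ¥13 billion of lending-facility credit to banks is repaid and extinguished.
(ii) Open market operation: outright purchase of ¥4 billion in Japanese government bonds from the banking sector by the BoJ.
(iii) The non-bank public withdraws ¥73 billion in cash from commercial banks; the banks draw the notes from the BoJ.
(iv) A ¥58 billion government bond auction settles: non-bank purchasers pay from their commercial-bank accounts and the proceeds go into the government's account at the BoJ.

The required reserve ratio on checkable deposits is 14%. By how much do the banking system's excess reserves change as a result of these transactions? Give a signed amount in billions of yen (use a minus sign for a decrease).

-¥121.66 billion

Discount-window repayment ¥13 billion: reserves −¥13B, deposits 0.
OMO purchase (from banks) ¥4 billion: reserves +¥4B, deposits 0.
Currency withdrawal ¥73 billion: reserves −¥73B, deposits −¥73B.
Government account inflow ¥58 billion: reserves −¥58B, deposits −¥58B.
Totals: Δreserves = −¥140B, Δdeposits = −¥131B.
Δrequired reserves = 14% × −¥131B = −¥18.34B.
Δexcess reserves = Δreserves − Δrequired = −¥140B − (−¥18.34B) = -¥121.66 billion.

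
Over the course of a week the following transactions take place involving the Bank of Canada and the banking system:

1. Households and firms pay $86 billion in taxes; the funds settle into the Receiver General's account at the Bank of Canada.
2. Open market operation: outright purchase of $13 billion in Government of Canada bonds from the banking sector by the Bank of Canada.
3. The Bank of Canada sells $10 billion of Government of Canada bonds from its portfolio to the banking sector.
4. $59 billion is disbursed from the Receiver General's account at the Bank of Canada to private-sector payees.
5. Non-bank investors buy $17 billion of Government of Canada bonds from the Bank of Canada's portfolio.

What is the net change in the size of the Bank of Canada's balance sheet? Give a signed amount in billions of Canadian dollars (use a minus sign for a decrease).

Bank of Canada balance sheet:
  Assets:      Securities −$14B
  Liabilities: Bank reserves −$41B, Government deposits +$27B
Change in total Bank of Canada assets = -$14 billion.

-$14 billion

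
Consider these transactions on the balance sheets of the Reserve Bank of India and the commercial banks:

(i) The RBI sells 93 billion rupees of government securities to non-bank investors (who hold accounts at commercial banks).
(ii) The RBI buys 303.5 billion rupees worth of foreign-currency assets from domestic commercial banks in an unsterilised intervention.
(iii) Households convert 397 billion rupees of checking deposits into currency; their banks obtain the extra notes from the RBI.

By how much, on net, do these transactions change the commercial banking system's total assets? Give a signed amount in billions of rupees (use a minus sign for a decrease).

-490 billion

RBI balance sheet:
  Assets:      Securities −93B, Foreign assets +303.5B
  Liabilities: Bank reserves −186.5B, Currency in circulation +397B
Commercial banking system:
  Assets:      Reserves at CB −186.5B, Foreign assets −303.5B
  Liabilities: Checkable deposits −490B
Change in total bank assets = -490 billion.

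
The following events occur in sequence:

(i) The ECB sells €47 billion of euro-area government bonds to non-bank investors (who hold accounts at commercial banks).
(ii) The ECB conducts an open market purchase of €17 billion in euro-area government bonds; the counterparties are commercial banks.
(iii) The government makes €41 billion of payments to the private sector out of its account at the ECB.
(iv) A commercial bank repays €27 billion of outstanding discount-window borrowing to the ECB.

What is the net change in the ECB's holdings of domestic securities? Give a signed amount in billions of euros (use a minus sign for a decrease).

-€30 billion

Asset sale (to non-banks) €47 billion: securities removed from the ECB's portfolio → −€47B.
OMO purchase (from banks) €17 billion: securities added to the ECB's portfolio → +€17B.
Government spending €41 billion: the ECB's securities portfolio is untouched → 0.
Discount-window repayment €27 billion: the ECB's securities portfolio is untouched → 0.
Net: −47 + 17 + 0 + 0 = -€30 billion.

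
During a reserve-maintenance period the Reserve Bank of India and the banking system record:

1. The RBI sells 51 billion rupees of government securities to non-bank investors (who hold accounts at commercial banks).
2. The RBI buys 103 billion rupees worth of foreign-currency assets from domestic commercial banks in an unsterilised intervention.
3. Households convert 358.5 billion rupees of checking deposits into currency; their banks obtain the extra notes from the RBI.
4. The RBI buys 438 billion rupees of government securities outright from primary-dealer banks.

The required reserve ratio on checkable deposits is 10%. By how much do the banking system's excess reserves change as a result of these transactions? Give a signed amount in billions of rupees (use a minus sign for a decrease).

+172.45 billion

Asset sale (to non-banks) 51 billion rupees: reserves −51B, deposits −51B.
FX purchase 103 billion rupees: reserves +103B, deposits 0.
Currency withdrawal 358.5 billion rupees: reserves −358.5B, deposits −358.5B.
OMO purchase (from banks) 438 billion rupees: reserves +438B, deposits 0.
Totals: Δreserves = +131.5B, Δdeposits = −409.5B.
Δrequired reserves = 10% × −409.5B = −40.95B.
Δexcess reserves = Δreserves − Δrequired = +131.5B − (−40.95B) = +172.45 billion.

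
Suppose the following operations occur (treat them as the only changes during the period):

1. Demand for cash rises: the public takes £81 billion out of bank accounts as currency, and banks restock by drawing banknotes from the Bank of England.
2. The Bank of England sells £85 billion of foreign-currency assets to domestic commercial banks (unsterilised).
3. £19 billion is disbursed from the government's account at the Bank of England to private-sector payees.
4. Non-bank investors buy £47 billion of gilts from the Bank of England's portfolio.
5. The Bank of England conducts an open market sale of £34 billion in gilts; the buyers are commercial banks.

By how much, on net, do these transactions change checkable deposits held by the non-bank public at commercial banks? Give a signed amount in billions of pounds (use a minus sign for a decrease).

Bank of England balance sheet:
  Assets:      Securities −£81B, Foreign assets −£85B
  Liabilities: Bank reserves −£228B, Currency in circulation +£81B, Government deposits −£19B
Commercial banking system:
  Assets:      Reserves at CB −£228B, Securities +£34B, Foreign assets +£85B
  Liabilities: Checkable deposits −£109B
So the change in checkable deposits held by the non-bank public at commercial banks is -£109 billion.

-£109 billion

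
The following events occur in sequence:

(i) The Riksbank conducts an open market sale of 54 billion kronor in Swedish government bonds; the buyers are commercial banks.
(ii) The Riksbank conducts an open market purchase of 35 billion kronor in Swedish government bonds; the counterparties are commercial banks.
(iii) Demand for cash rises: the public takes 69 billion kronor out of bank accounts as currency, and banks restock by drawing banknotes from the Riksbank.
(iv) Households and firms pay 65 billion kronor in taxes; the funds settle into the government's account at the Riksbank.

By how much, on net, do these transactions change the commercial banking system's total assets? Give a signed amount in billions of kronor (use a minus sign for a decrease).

OMO sale (to banks) 54 billion kronor: just an asset swap on bank balance sheets → 0.
OMO purchase (from banks) 35 billion kronor: just an asset swap on bank balance sheets → 0.
Currency withdrawal 69 billion kronor: bank balance sheets shrink → −69B.
Government account inflow 65 billion kronor: bank balance sheets shrink → −65B.
Net: 0 + 0 − 69 − 65 = -134 billion.

-134 billion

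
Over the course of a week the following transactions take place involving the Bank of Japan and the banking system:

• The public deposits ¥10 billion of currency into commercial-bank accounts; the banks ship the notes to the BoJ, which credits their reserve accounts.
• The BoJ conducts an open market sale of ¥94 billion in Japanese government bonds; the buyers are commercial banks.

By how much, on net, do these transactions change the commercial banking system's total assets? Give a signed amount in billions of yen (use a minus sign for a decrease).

+¥10 billion

Currency deposit ¥10 billion: bank balance sheets expand → +¥10B.
OMO sale (to banks) ¥94 billion: just an asset swap on bank balance sheets → 0.
Net: 10 + 0 = +¥10 billion.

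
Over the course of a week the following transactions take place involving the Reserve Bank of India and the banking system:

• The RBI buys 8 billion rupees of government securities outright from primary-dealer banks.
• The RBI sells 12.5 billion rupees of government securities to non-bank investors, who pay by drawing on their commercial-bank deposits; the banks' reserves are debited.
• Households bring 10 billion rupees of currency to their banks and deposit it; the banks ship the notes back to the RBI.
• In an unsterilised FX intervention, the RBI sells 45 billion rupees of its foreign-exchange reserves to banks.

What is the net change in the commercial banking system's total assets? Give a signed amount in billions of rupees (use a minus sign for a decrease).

RBI balance sheet:
  Assets:      Securities −4.5B, Foreign assets −45B
  Liabilities: Bank reserves −39.5B, Currency in circulation −10B
Commercial banking system:
  Assets:      Reserves at CB −39.5B, Securities −8B, Foreign assets +45B
  Liabilities: Checkable deposits −2.5B
Change in total bank assets = -2.5 billion.

-2.5 billion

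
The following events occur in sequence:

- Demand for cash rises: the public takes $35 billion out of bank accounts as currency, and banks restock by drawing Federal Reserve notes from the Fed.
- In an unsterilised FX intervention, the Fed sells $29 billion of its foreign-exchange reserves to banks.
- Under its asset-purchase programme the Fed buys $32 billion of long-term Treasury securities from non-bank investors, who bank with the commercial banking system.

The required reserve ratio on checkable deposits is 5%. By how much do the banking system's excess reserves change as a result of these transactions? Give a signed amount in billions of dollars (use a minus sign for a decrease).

-$31.85 billion

Currency withdrawal $35 billion: reserves −$35B, deposits −$35B.
FX sale $29 billion: reserves −$29B, deposits 0.
Asset purchase (from non-banks) $32 billion: reserves +$32B, deposits +$32B.
Totals: Δreserves = −$32B, Δdeposits = −$3B.
Δrequired reserves = 5% × −$3B = −$0.15B.
Δexcess reserves = Δreserves − Δrequired = −$32B − (−$0.15B) = -$31.85 billion.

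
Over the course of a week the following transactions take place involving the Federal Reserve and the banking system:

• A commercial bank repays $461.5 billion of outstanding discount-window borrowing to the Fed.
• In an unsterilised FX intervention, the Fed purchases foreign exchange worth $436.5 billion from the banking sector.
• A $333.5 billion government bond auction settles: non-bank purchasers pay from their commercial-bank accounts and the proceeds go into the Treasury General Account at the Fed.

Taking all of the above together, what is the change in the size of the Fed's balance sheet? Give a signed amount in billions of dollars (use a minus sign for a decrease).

-$25 billion

Fed balance sheet:
  Assets:      Loans to banks −$461.5B, Foreign assets +$436.5B
  Liabilities: Bank reserves −$358.5B, Government deposits +$333.5B
Commercial banking system:
  Assets:      Reserves at CB −$358.5B, Foreign assets −$436.5B
  Liabilities: Checkable deposits −$333.5B, Borrowings from CB −$461.5B
Change in total Fed assets = -$25 billion.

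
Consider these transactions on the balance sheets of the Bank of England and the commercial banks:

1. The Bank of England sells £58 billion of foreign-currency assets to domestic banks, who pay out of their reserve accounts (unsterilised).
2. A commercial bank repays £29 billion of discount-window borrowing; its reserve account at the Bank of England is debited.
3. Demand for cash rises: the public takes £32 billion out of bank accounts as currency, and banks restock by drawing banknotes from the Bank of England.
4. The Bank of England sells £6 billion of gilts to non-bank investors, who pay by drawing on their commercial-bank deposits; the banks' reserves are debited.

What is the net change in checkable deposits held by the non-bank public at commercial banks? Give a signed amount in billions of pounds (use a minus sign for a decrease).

-£38 billion

Bank of England balance sheet:
  Assets:      Securities −£6B, Loans to banks −£29B, Foreign assets −£58B
  Liabilities: Bank reserves −£125B, Currency in circulation +£32B
Commercial banking system:
  Assets:      Reserves at CB −£125B, Foreign assets +£58B
  Liabilities: Checkable deposits −£38B, Borrowings from CB −£29B
So the change in checkable deposits held by the non-bank public at commercial banks is -£38 billion.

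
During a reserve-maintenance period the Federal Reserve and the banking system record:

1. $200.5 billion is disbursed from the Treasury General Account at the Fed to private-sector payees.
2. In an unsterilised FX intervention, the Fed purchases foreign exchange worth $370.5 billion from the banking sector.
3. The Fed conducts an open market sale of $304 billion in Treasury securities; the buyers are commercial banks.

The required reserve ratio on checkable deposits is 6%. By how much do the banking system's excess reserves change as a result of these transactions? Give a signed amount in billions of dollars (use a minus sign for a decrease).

+$254.97 billion

Government spending $200.5 billion: reserves +$200.5B, deposits +$200.5B.
FX purchase $370.5 billion: reserves +$370.5B, deposits 0.
OMO sale (to banks) $304 billion: reserves −$304B, deposits 0.
Totals: Δreserves = +$267B, Δdeposits = +$200.5B.
Δrequired reserves = 6% × +$200.5B = +$12.03B.
Δexcess reserves = Δreserves − Δrequired = +$267B − (+$12.03B) = +$254.97 billion.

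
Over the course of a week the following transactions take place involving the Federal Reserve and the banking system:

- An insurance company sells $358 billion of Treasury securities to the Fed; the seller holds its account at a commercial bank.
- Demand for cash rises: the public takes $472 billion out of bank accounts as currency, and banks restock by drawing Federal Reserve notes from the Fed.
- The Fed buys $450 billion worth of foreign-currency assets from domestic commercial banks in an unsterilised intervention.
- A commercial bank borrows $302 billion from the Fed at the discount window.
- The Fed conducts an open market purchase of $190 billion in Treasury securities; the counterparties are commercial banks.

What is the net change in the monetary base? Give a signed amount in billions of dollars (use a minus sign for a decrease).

+$1300 billion

Asset purchase (from non-banks) $358 billion: Fed balance sheet expands → +$358B.
Currency withdrawal $472 billion: just a shift between currency and reserves — both are base money → 0.
FX purchase $450 billion: Fed balance sheet expands → +$450B.
Discount-window loan $302 billion: Fed balance sheet expands → +$302B.
OMO purchase (from banks) $190 billion: Fed balance sheet expands → +$190B.
Net: 358 + 0 + 450 + 302 + 190 = +$1300 billion.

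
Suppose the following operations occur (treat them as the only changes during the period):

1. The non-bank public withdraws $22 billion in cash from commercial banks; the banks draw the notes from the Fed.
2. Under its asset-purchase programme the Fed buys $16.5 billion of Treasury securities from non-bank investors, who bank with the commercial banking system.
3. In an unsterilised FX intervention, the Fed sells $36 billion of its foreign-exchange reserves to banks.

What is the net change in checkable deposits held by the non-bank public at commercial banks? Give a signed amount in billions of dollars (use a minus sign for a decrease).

-$5.5 billion

Fed balance sheet:
  Assets:      Securities +$16.5B, Foreign assets −$36B
  Liabilities: Bank reserves −$41.5B, Currency in circulation +$22B
Commercial banking system:
  Assets:      Reserves at CB −$41.5B, Foreign assets +$36B
  Liabilities: Checkable deposits −$5.5B
So the change in checkable deposits held by the non-bank public at commercial banks is -$5.5 billion.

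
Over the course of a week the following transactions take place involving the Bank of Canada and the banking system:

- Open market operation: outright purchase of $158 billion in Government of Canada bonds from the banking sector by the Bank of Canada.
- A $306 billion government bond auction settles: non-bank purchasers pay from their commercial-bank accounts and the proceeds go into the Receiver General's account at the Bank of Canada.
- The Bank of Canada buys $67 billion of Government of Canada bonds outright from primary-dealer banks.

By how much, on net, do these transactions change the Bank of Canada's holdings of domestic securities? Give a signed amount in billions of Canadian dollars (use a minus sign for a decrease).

+$225 billion

Bank of Canada balance sheet:
  Assets:      Securities +$225B
  Liabilities: Bank reserves −$81B, Government deposits +$306B
So the change in the Bank of Canada's holdings of domestic securities is +$225 billion.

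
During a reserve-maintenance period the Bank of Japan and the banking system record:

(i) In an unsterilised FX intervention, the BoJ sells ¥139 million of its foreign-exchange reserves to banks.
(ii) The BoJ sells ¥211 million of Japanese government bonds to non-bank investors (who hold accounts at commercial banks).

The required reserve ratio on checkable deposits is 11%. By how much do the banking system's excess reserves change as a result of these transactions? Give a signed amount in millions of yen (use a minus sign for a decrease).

-¥326.79 million

FX sale ¥139 million: reserves −¥139M, deposits 0.
Asset sale (to non-banks) ¥211 million: reserves −¥211M, deposits −¥211M.
Totals: Δreserves = −¥350M, Δdeposits = −¥211M.
Δrequired reserves = 11% × −¥211M = −¥23.21M.
Δexcess reserves = Δreserves − Δrequired = −¥350M − (−¥23.21M) = -¥326.79 million.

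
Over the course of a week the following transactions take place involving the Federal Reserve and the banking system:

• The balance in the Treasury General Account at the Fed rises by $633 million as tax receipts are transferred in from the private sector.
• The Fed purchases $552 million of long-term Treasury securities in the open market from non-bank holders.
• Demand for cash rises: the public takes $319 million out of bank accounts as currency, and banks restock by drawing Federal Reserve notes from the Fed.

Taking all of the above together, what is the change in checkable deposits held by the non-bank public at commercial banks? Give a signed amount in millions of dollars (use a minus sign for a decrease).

-$400 million

Fed balance sheet:
  Assets:      Securities +$552M
  Liabilities: Bank reserves −$400M, Currency in circulation +$319M, Government deposits +$633M
Commercial banking system:
  Assets:      Reserves at CB −$400M
  Liabilities: Checkable deposits −$400M
So the change in checkable deposits held by the non-bank public at commercial banks is -$400 million.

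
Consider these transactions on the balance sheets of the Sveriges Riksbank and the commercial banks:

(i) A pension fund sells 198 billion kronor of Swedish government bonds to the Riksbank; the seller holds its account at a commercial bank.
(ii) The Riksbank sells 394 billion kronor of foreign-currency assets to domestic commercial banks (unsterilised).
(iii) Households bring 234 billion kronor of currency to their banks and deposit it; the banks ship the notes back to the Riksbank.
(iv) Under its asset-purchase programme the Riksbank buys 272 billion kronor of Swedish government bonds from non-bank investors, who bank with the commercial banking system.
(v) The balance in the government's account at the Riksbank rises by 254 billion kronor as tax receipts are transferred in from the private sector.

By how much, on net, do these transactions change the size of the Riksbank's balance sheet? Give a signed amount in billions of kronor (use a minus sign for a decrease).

+76 billion

Riksbank balance sheet:
  Assets:      Securities +470B, Foreign assets −394B
  Liabilities: Bank reserves +56B, Currency in circulation −234B, Government deposits +254B
Change in total Riksbank assets = +76 billion.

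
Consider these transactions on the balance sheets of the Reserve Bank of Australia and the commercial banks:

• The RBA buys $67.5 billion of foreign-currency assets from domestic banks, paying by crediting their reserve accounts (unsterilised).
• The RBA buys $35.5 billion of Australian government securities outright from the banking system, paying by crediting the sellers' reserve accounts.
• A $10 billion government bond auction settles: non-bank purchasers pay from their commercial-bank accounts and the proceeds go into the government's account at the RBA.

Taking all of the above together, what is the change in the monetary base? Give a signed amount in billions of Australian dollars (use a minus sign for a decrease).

RBA balance sheet:
  Assets:      Securities +$35.5B, Foreign assets +$67.5B
  Liabilities: Bank reserves +$93B, Government deposits +$10B
Commercial banking system:
  Assets:      Reserves at CB +$93B, Securities −$35.5B, Foreign assets −$67.5B
  Liabilities: Checkable deposits −$10B
Monetary base = currency + reserves: 0 + (+$93B) = +$93 billion.

+$93 billion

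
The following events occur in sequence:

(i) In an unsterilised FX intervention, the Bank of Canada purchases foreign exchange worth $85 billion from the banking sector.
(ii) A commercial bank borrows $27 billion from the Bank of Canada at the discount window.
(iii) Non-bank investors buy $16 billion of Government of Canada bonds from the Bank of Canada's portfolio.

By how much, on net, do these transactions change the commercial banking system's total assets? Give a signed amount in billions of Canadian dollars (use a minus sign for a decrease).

FX purchase $85 billion: just an asset swap on bank balance sheets → 0.
Discount-window loan $27 billion: bank balance sheets expand → +$27B.
Asset sale (to non-banks) $16 billion: bank balance sheets shrink → −$16B.
Net: 0 + 27 − 16 = +$11 billion.

+$11 billion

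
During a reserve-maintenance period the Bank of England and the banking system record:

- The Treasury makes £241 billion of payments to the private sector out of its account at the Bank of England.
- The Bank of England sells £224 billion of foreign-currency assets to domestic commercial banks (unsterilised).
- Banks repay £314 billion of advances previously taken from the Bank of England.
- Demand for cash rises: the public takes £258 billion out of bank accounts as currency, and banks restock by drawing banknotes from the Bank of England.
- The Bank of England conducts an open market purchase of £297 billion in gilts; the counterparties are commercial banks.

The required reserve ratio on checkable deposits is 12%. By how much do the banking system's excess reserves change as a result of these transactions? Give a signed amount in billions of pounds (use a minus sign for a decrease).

-£255.96 billion

Government spending £241 billion: reserves +£241B, deposits +£241B.
FX sale £224 billion: reserves −£224B, deposits 0.
Discount-window repayment £314 billion: reserves −£314B, deposits 0.
Currency withdrawal £258 billion: reserves −£258B, deposits −£258B.
OMO purchase (from banks) £297 billion: reserves +£297B, deposits 0.
Totals: Δreserves = −£258B, Δdeposits = −£17B.
Δrequired reserves = 12% × −£17B = −£2.04B.
Δexcess reserves = Δreserves − Δrequired = −£258B − (−£2.04B) = -£255.96 billion.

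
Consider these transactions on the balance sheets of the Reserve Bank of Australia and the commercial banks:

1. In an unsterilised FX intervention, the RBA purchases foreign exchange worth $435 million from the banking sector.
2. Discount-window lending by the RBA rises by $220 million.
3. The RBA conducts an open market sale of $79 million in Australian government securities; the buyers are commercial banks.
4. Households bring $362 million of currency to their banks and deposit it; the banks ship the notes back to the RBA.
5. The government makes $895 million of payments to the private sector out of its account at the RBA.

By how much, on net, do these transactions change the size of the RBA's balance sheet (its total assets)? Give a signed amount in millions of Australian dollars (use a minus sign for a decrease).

RBA balance sheet:
  Assets:      Securities −$79M, Loans to banks +$220M, Foreign assets +$435M
  Liabilities: Bank reserves +$1833M, Currency in circulation −$362M, Government deposits −$895M
Change in total RBA assets = +$576 million.

+$576 million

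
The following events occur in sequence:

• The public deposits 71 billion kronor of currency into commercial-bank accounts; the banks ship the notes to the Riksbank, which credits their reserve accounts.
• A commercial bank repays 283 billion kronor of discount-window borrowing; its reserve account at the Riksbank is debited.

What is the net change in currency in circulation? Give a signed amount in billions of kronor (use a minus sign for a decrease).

Currency deposit 71 billion kronor: notes return to the central bank → −71B.
Discount-window repayment 283 billion kronor: no currency enters or leaves circulation → 0.
Net: −71 + 0 = -71 billion.

-71 billion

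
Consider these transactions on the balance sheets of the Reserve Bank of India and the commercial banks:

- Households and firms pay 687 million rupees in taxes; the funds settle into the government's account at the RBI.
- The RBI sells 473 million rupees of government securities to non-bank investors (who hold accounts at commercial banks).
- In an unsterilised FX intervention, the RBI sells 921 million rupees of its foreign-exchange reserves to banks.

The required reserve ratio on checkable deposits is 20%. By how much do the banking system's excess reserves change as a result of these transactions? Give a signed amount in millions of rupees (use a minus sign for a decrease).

-1849 million

Government account inflow 687 million rupees: reserves −687M, deposits −687M.
Asset sale (to non-banks) 473 million rupees: reserves −473M, deposits −473M.
FX sale 921 million rupees: reserves −921M, deposits 0.
Totals: Δreserves = −2081M, Δdeposits = −1160M.
Δrequired reserves = 20% × −1160M = −232M.
Δexcess reserves = Δreserves − Δrequired = −2081M − (−232M) = -1849 million.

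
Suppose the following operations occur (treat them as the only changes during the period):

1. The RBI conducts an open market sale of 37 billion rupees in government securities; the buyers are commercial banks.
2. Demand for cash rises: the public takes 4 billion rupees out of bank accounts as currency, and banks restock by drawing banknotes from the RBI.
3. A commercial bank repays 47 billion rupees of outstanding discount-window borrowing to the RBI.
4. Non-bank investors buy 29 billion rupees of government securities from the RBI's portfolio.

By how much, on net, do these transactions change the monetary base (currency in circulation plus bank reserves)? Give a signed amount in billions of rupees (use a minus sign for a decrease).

-113 billion

OMO sale (to banks) 37 billion rupees: RBI balance sheet contracts → −37B.
Currency withdrawal 4 billion rupees: just a shift between currency and reserves — both are base money → 0.
Discount-window repayment 47 billion rupees: RBI balance sheet contracts → −47B.
Asset sale (to non-banks) 29 billion rupees: RBI balance sheet contracts → −29B.
Net: −37 + 0 − 47 − 29 = -113 billion.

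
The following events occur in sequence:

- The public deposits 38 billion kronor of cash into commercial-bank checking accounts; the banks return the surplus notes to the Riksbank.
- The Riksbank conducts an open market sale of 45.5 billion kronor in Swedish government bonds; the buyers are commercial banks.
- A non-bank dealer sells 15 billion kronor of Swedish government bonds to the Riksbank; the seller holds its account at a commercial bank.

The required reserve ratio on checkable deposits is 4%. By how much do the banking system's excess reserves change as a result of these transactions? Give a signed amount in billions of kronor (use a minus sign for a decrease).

Currency deposit 38 billion kronor: reserves +38B, deposits +38B.
OMO sale (to banks) 45.5 billion kronor: reserves −45.5B, deposits 0.
Asset purchase (from non-banks) 15 billion kronor: reserves +15B, deposits +15B.
Totals: Δreserves = +7.5B, Δdeposits = +53B.
Δrequired reserves = 4% × +53B = +2.12B.
Δexcess reserves = Δreserves − Δrequired = +7.5B − (+2.12B) = +5.38 billion.

+5.38 billion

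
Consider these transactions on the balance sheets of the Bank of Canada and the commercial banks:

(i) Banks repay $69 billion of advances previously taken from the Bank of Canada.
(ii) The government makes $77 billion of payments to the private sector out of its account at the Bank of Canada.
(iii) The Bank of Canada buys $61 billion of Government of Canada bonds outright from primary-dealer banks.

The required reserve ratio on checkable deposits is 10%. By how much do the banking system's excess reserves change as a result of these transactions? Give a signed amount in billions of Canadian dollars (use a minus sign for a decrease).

Discount-window repayment $69 billion: reserves −$69B, deposits 0.
Government spending $77 billion: reserves +$77B, deposits +$77B.
OMO purchase (from banks) $61 billion: reserves +$61B, deposits 0.
Totals: Δreserves = +$69B, Δdeposits = +$77B.
Δrequired reserves = 10% × +$77B = +$7.7B.
Δexcess reserves = Δreserves − Δrequired = +$69B − (+$7.7B) = +$61.3 billion.

+$61.3 billion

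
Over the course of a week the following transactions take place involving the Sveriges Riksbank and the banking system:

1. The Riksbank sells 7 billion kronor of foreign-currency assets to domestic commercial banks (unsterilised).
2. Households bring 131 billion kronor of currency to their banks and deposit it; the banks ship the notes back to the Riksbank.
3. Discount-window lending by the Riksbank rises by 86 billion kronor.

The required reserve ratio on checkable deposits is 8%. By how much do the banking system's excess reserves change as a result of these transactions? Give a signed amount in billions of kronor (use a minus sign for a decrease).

FX sale 7 billion kronor: reserves −7B, deposits 0.
Currency deposit 131 billion kronor: reserves +131B, deposits +131B.
Discount-window loan 86 billion kronor: reserves +86B, deposits 0.
Totals: Δreserves = +210B, Δdeposits = +131B.
Δrequired reserves = 8% × +131B = +10.48B.
Δexcess reserves = Δreserves − Δrequired = +210B − (+10.48B) = +199.52 billion.

+199.52 billion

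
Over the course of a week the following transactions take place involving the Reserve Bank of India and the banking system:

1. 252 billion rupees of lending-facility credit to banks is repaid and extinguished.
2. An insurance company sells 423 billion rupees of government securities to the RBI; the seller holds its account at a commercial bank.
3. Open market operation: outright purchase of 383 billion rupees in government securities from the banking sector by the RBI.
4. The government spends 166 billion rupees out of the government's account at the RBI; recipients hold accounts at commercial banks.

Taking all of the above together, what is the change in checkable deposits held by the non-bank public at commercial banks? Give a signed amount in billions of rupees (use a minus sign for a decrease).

RBI balance sheet:
  Assets:      Securities +806B, Loans to banks −252B
  Liabilities: Bank reserves +720B, Government deposits −166B
Commercial banking system:
  Assets:      Reserves at CB +720B, Securities −383B
  Liabilities: Checkable deposits +589B, Borrowings from CB −252B
So the change in checkable deposits held by the non-bank public at commercial banks is +589 billion.

+589 billion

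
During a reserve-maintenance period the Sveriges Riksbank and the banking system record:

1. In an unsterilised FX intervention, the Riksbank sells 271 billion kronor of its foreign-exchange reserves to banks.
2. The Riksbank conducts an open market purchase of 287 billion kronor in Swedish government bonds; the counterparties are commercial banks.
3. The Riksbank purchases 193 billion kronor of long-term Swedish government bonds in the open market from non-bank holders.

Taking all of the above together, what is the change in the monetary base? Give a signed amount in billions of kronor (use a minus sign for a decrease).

+209 billion

FX sale 271 billion kronor: Riksbank balance sheet contracts → −271B.
OMO purchase (from banks) 287 billion kronor: Riksbank balance sheet expands → +287B.
Asset purchase (from non-banks) 193 billion kronor: Riksbank balance sheet expands → +193B.
Net: −271 + 287 + 193 = +209 billion.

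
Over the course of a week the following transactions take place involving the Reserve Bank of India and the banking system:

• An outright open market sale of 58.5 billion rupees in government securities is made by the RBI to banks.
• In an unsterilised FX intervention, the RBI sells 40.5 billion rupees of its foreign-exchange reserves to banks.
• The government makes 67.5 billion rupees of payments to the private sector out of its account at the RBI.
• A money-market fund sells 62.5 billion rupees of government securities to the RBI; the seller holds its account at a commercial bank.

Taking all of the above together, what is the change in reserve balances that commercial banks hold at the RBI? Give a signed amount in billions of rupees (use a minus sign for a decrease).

RBI balance sheet:
  Assets:      Securities +4B, Foreign assets −40.5B
  Liabilities: Bank reserves +31B, Government deposits −67.5B
Commercial banking system:
  Assets:      Reserves at CB +31B, Securities +58.5B, Foreign assets +40.5B
  Liabilities: Checkable deposits +130B
So the change in reserve balances that commercial banks hold at the RBI is +31 billion.

+31 billion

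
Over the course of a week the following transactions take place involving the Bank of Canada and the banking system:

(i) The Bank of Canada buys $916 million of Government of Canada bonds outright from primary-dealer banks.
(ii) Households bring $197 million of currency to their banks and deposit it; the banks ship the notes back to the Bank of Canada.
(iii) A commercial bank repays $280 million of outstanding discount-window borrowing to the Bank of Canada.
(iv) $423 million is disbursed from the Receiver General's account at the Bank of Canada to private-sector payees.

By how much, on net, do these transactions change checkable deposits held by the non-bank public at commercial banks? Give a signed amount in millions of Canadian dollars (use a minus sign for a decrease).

OMO purchase (from banks) $916 million: the counterparty is a bank, so public deposits are unchanged → 0.
Currency deposit $197 million: non-bank counterparties' bank balances rise → +$197M.
Discount-window repayment $280 million: the counterparty is a bank, so public deposits are unchanged → 0.
Government spending $423 million: non-bank counterparties' bank balances rise → +$423M.
Net: 0 + 197 + 0 + 423 = +$620 million.

+$620 million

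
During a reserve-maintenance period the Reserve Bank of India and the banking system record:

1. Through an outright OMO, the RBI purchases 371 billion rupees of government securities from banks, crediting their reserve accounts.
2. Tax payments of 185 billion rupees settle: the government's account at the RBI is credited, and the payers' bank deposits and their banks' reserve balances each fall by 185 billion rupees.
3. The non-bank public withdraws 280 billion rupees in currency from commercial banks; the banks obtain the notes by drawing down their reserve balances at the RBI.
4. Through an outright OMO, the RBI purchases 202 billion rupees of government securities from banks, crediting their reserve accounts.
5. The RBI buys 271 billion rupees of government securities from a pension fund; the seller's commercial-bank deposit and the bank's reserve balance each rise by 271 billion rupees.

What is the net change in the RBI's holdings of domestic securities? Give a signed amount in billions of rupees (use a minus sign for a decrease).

+844 billion

OMO purchase (from banks) 371 billion rupees: securities added to the RBI's portfolio → +371B.
Government account inflow 185 billion rupees: the RBI's securities portfolio is untouched → 0.
Currency withdrawal 280 billion rupees: the RBI's securities portfolio is untouched → 0.
OMO purchase (from banks) 202 billion rupees: securities added to the RBI's portfolio → +202B.
Asset purchase (from non-banks) 271 billion rupees: securities added to the RBI's portfolio → +271B.
Net: 371 + 0 + 0 + 202 + 271 = +844 billion.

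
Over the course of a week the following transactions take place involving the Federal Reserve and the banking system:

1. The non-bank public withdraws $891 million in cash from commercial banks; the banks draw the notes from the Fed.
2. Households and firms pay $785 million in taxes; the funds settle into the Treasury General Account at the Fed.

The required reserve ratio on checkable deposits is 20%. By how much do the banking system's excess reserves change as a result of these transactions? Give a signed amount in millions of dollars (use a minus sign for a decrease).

Currency withdrawal $891 million: reserves −$891M, deposits −$891M.
Government account inflow $785 million: reserves −$785M, deposits −$785M.
Totals: Δreserves = −$1676M, Δdeposits = −$1676M.
Δrequired reserves = 20% × −$1676M = −$335.2M.
Δexcess reserves = Δreserves − Δrequired = −$1676M − (−$335.2M) = -$1340.8 million.

-$1340.8 million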